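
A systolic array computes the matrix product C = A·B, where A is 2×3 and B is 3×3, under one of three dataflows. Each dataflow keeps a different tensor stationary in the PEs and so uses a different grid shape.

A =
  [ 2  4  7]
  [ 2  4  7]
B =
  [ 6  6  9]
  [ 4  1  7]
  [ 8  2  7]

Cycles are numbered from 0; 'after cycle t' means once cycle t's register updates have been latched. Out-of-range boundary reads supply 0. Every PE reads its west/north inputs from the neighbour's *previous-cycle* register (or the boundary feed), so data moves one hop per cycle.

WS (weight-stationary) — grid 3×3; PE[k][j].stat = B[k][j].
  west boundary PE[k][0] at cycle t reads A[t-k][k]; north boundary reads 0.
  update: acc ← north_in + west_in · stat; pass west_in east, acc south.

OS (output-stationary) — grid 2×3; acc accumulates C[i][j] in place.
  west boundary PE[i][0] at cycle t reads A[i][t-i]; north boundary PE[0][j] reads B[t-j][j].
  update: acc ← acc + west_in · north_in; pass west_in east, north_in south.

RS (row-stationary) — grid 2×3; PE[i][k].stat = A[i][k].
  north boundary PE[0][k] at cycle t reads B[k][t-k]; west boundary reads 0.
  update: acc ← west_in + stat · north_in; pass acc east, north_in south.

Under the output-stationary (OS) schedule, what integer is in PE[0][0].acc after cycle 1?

Tracing OS — 2×3 array, target PE[0][0]:
  0: (0,0).acc=12  regs=<2,6>
  1: (0,0).acc=28  regs=<4,4>

PE[0][0].acc = 28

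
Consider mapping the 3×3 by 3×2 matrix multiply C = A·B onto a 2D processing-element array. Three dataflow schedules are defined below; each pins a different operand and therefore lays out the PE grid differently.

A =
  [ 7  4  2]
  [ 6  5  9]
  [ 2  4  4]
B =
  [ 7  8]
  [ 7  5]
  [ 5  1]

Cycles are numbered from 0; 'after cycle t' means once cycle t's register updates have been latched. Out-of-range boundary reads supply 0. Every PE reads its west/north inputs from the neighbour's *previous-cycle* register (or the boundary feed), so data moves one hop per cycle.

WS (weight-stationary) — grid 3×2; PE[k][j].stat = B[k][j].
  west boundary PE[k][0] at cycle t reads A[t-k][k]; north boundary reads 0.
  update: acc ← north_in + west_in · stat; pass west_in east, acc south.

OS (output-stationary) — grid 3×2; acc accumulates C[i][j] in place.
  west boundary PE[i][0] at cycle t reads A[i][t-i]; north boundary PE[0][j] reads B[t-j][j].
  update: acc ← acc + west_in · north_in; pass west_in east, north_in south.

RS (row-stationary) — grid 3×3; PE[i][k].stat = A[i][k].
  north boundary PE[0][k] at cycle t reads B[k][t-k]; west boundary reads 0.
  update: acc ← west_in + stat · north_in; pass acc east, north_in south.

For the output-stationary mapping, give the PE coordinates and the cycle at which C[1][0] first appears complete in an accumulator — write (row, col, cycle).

(row, col, cycle) = (1, 0, 3)

OS — PE[1][0] is where C[1][0] collects:
  [0] (1,0) acc=0 (h:0 v:0)
  [1] (1,0) acc=42 (h:6 v:7)
  [2] (1,0) acc=77 (h:5 v:7)
  [3] (1,0) acc=122 (h:9 v:5)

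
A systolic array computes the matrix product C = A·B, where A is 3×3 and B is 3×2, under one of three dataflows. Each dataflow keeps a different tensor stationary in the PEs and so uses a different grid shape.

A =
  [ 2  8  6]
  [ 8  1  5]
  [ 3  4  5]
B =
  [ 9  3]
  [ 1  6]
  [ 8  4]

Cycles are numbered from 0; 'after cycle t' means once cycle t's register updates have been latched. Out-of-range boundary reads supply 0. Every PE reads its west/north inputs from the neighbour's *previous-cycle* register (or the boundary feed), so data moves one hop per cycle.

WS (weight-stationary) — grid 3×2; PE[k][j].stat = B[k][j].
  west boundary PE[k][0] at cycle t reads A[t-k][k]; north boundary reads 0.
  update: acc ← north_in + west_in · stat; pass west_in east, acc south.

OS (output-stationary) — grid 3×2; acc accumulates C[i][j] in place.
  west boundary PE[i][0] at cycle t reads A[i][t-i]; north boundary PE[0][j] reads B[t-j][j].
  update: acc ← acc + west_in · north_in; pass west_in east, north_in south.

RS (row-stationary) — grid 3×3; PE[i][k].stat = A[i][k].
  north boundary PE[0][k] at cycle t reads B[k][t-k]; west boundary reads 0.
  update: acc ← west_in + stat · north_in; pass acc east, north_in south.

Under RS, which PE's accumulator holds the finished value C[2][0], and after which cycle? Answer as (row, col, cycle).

RS — PE[2][2] is where C[2][0] collects:
  @0  [2,2]  acc 0  |  →0  ↓0
  @1  [2,2]  acc 0  |  →0  ↓0
  @2  [2,2]  acc 0  |  →0  ↓0
  @3  [2,2]  acc 0  |  →0  ↓0
  @4  [2,2]  acc 71  |  →71  ↓8

(row, col, cycle) = (2, 2, 4)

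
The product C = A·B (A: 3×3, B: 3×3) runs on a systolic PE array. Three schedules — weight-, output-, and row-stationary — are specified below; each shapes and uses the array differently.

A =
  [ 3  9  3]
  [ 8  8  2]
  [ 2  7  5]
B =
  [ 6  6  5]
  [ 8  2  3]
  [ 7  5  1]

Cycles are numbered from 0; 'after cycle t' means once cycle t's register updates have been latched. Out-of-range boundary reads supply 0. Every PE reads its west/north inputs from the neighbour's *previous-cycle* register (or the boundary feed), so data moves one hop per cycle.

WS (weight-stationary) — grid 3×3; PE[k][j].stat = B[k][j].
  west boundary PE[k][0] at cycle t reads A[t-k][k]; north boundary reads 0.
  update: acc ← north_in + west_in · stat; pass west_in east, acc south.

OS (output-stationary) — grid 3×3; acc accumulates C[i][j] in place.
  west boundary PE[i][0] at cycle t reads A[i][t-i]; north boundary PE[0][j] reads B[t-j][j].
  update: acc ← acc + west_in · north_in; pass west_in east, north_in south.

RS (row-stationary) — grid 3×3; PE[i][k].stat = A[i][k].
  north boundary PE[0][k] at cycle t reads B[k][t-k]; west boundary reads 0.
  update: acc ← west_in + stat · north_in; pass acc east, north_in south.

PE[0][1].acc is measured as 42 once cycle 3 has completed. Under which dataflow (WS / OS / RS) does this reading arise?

WS [3×3] PE[0][1] across cycles:
  step 0 · PE0,1: acc=0; fwd→0 fwd↓0
  step 1 · PE0,1: acc=18; fwd→3 fwd↓18
  step 2 · PE0,1: acc=48; fwd→8 fwd↓48
  step 3 · PE0,1: acc=12; fwd→2 fwd↓12
OS [3×3] PE[0][1] across cycles:
  step 0 · PE0,1: acc=0; fwd→0 fwd↓0
  step 1 · PE0,1: acc=18; fwd→3 fwd↓6
  step 2 · PE0,1: acc=36; fwd→9 fwd↓2
  step 3 · PE0,1: acc=51; fwd→3 fwd↓5
RS [3×3] PE[0][1] across cycles:
  step 0 · PE0,1: acc=0; fwd→0 fwd↓0
  step 1 · PE0,1: acc=90; fwd→90 fwd↓8
  step 2 · PE0,1: acc=36; fwd→36 fwd↓2
  step 3 · PE0,1: acc=42; fwd→42 fwd↓3

dataflow = RS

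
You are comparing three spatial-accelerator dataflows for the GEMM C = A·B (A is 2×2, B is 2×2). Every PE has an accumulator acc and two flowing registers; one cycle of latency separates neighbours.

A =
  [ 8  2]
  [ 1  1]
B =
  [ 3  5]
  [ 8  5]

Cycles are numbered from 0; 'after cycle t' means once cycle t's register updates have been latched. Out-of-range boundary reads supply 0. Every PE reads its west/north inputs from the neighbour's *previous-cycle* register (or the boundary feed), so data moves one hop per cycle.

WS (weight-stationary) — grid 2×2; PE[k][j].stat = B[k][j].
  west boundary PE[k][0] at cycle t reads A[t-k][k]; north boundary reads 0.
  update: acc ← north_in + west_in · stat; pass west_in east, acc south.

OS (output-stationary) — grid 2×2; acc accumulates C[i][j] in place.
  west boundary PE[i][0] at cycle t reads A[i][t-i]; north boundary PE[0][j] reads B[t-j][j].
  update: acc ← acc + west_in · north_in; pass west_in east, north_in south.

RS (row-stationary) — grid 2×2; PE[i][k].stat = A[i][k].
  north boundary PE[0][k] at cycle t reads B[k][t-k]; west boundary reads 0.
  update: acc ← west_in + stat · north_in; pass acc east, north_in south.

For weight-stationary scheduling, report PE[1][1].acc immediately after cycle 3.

WS (2×2). Following PE[1][1] plus its west/north inputs:
  t=0 PE[0][1]: acc=0 h=0 v=0
  t=0 PE[1][0]: acc=0 h=0 v=0
  t=0 PE[1][1]: acc=0 h=0 v=0
  t=1 PE[0][1]: acc=40 h=8 v=40
  t=1 PE[1][0]: acc=40 h=2 v=40
  t=1 PE[1][1]: acc=0 h=0 v=0
  t=2 PE[0][1]: acc=5 h=1 v=5
  t=2 PE[1][0]: acc=11 h=1 v=11
  t=2 PE[1][1]: acc=50 h=2 v=50
  t=3 PE[0][1]: acc=0 h=0 v=0
  t=3 PE[1][0]: acc=0 h=0 v=0
  t=3 PE[1][1]: acc=10 h=1 v=10

PE[1][1].acc = 10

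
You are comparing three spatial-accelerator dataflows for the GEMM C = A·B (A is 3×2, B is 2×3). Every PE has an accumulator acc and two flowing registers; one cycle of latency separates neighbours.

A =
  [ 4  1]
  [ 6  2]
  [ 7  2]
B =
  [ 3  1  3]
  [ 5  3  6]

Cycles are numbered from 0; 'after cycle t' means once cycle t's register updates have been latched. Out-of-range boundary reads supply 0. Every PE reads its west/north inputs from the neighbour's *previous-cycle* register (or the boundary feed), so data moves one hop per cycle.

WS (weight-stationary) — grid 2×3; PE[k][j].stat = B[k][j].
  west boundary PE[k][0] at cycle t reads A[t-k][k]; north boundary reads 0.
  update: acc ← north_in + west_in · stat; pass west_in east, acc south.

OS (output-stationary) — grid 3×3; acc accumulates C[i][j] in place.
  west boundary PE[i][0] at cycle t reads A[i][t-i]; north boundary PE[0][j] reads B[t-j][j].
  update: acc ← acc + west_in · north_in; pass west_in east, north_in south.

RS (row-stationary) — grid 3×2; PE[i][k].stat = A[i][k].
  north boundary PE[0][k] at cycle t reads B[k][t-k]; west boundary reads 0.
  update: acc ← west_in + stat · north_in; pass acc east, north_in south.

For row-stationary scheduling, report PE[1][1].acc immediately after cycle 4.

PE[1][1].acc = 30

RS on a 3×2 grid — tracing PE[1][1] and its feeders:
  0: (0,1).acc=0  regs=<0,0>
  0: (1,0).acc=0  regs=<0,0>
  0: (1,1).acc=0  regs=<0,0>
  1: (0,1).acc=17  regs=<17,5>
  1: (1,0).acc=18  regs=<18,3>
  1: (1,1).acc=0  regs=<0,0>
  2: (0,1).acc=7  regs=<7,3>
  2: (1,0).acc=6  regs=<6,1>
  2: (1,1).acc=28  regs=<28,5>
  3: (0,1).acc=18  regs=<18,6>
  3: (1,0).acc=18  regs=<18,3>
  3: (1,1).acc=12  regs=<12,3>
  4: (0,1).acc=0  regs=<0,0>
  4: (1,0).acc=0  regs=<0,0>
  4: (1,1).acc=30  regs=<30,6>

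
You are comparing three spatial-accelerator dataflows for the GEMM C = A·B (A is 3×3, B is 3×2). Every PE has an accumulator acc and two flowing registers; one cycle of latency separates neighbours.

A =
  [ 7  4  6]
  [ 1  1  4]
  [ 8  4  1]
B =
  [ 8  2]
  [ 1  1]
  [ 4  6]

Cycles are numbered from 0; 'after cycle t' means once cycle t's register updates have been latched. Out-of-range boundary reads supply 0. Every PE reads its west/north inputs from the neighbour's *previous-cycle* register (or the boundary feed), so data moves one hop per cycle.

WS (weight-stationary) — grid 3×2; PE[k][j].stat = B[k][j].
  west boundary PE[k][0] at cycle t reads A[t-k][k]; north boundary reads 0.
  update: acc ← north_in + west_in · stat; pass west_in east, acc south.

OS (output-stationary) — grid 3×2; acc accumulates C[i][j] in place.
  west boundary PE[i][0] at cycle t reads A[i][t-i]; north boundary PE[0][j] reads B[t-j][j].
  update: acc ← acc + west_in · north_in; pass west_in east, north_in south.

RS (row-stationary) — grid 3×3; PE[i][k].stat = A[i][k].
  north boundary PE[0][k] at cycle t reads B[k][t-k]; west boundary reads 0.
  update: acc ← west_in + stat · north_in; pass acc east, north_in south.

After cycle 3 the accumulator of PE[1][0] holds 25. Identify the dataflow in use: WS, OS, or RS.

Under WS (3×2), PE[1][0]:
  c0 r1c0: 0 / 0 / 0
  c1 r1c0: 60 / 4 / 60
  c2 r1c0: 9 / 1 / 9
  c3 r1c0: 68 / 4 / 68
Under OS (3×2), PE[1][0]:
  c0 r1c0: 0 / 0 / 0
  c1 r1c0: 8 / 1 / 8
  c2 r1c0: 9 / 1 / 1
  c3 r1c0: 25 / 4 / 4
Under RS (3×3), PE[1][0]:
  c0 r1c0: 0 / 0 / 0
  c1 r1c0: 8 / 8 / 8
  c2 r1c0: 2 / 2 / 2
  c3 r1c0: 0 / 0 / 0

dataflow = OS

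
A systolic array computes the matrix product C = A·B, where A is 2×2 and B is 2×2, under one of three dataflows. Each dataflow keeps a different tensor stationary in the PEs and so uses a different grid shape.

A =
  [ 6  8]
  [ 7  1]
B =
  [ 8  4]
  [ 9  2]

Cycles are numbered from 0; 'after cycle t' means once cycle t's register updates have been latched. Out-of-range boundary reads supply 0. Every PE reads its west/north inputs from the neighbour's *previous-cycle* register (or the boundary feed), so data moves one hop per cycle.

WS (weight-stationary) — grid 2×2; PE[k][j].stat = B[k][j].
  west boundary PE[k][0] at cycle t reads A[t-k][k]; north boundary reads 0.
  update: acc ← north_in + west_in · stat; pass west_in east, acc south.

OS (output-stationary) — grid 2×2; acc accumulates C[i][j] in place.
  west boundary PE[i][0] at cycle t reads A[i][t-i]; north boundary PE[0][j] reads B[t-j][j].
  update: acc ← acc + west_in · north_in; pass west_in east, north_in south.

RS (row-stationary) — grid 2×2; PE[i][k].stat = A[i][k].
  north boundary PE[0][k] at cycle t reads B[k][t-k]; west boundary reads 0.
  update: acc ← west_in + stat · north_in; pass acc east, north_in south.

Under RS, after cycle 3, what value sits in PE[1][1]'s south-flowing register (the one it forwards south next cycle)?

register = 2

RS on a 2×2 grid — tracing PE[1][1] and its feeders:
  0: (0,1).acc=0  regs=<0,0>
  0: (1,0).acc=0  regs=<0,0>
  0: (1,1).acc=0  regs=<0,0>
  1: (0,1).acc=120  regs=<120,9>
  1: (1,0).acc=56  regs=<56,8>
  1: (1,1).acc=0  regs=<0,0>
  2: (0,1).acc=40  regs=<40,2>
  2: (1,0).acc=28  regs=<28,4>
  2: (1,1).acc=65  regs=<65,9>
  3: (0,1).acc=0  regs=<0,0>
  3: (1,0).acc=0  regs=<0,0>
  3: (1,1).acc=30  regs=<30,2>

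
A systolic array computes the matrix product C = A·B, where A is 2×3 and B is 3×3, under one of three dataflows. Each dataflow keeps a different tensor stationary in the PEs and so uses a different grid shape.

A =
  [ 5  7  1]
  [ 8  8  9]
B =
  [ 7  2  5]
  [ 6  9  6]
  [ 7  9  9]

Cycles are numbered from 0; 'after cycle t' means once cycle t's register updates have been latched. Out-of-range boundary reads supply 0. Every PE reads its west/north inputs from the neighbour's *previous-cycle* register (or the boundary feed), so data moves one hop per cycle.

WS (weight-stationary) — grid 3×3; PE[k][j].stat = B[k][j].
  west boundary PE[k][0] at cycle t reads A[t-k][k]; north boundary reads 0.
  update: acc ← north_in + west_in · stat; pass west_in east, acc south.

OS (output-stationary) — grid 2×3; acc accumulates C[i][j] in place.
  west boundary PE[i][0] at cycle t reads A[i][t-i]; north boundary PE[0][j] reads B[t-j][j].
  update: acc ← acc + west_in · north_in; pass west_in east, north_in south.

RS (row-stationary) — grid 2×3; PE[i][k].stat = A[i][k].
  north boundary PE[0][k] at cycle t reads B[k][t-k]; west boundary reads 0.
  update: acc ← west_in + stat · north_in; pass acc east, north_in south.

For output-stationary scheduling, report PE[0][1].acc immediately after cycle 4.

PE[0][1].acc = 82

OS (2×3). Following PE[0][1] plus its west/north inputs:
  t=0 PE[0][0]: acc=35 h=5 v=7
  t=0 PE[0][1]: acc=0 h=0 v=0
  t=1 PE[0][0]: acc=77 h=7 v=6
  t=1 PE[0][1]: acc=10 h=5 v=2
  t=2 PE[0][0]: acc=84 h=1 v=7
  t=2 PE[0][1]: acc=73 h=7 v=9
  t=3 PE[0][0]: acc=84 h=0 v=0
  t=3 PE[0][1]: acc=82 h=1 v=9
  t=4 PE[0][0]: acc=84 h=0 v=0
  t=4 PE[0][1]: acc=82 h=0 v=0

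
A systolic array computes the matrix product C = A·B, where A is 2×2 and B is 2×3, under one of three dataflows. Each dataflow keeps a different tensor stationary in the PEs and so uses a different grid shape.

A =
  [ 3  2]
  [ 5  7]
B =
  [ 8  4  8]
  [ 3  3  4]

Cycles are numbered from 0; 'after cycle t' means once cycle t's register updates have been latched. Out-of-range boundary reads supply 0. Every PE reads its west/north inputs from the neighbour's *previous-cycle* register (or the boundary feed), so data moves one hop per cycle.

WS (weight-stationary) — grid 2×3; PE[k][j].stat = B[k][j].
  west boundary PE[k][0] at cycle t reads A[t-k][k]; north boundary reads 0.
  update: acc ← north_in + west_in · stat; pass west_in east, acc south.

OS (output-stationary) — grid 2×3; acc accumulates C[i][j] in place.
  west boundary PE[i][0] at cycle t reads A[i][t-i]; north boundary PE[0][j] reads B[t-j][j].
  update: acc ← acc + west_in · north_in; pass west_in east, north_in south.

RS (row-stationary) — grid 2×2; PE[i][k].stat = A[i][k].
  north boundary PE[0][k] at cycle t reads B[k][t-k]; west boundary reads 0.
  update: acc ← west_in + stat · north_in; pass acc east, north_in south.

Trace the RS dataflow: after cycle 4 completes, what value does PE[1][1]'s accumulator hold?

RS on a 2×2 grid — tracing PE[1][1] and its feeders:
  c0 r0c1: 0 / 0 / 0
  c0 r1c0: 0 / 0 / 0
  c0 r1c1: 0 / 0 / 0
  c1 r0c1: 30 / 30 / 3
  c1 r1c0: 40 / 40 / 8
  c1 r1c1: 0 / 0 / 0
  c2 r0c1: 18 / 18 / 3
  c2 r1c0: 20 / 20 / 4
  c2 r1c1: 61 / 61 / 3
  c3 r0c1: 32 / 32 / 4
  c3 r1c0: 40 / 40 / 8
  c3 r1c1: 41 / 41 / 3
  c4 r0c1: 0 / 0 / 0
  c4 r1c0: 0 / 0 / 0
  c4 r1c1: 68 / 68 / 4

PE[1][1].acc = 68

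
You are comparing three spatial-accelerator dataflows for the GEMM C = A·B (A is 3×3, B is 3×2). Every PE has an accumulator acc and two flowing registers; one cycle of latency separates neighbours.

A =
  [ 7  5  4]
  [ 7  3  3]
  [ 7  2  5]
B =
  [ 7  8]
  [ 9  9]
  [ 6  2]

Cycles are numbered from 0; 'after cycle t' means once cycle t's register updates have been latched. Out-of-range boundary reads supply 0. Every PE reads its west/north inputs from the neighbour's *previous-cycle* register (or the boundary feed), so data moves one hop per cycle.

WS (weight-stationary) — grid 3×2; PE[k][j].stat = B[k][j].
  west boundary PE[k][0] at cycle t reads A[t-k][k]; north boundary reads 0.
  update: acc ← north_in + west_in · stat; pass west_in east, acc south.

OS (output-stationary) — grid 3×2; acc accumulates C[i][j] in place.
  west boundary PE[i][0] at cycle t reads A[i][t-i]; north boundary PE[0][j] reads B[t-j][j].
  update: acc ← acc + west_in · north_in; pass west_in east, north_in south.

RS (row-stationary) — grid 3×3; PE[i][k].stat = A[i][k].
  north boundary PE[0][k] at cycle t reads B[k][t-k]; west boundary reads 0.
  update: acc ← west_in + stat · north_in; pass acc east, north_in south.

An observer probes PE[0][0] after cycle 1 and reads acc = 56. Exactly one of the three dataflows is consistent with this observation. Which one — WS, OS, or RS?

WS (3×2 grid), PE[0][0]:
  0: (0,0).acc=49  regs=<7,49>
  1: (0,0).acc=49  regs=<7,49>
OS (3×2 grid), PE[0][0]:
  0: (0,0).acc=49  regs=<7,7>
  1: (0,0).acc=94  regs=<5,9>
RS (3×3 grid), PE[0][0]:
  0: (0,0).acc=49  regs=<49,7>
  1: (0,0).acc=56  regs=<56,8>

dataflow = RS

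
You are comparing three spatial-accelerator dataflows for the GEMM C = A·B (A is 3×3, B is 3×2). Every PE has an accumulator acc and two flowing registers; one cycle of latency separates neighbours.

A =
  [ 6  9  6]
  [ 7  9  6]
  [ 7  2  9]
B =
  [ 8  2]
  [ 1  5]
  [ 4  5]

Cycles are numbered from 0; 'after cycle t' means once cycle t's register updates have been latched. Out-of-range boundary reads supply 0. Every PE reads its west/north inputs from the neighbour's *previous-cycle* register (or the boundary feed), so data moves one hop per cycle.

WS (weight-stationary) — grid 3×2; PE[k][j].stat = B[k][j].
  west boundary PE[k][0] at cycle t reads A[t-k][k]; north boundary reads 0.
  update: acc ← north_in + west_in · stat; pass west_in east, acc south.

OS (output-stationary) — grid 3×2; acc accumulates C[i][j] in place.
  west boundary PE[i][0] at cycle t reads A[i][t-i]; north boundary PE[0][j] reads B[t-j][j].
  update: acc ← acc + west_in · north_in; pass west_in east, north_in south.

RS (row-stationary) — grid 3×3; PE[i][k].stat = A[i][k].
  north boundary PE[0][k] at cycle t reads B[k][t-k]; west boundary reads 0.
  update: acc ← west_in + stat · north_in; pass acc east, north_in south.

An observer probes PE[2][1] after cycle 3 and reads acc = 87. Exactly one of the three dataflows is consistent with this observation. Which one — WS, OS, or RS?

— WS: 3×2; PE[2][1] trace:
  step 0 · PE2,1: acc=0; fwd→0 fwd↓0
  step 1 · PE2,1: acc=0; fwd→0 fwd↓0
  step 2 · PE2,1: acc=0; fwd→0 fwd↓0
  step 3 · PE2,1: acc=87; fwd→6 fwd↓87
— OS: 3×2; PE[2][1] trace:
  step 0 · PE2,1: acc=0; fwd→0 fwd↓0
  step 1 · PE2,1: acc=0; fwd→0 fwd↓0
  step 2 · PE2,1: acc=0; fwd→0 fwd↓0
  step 3 · PE2,1: acc=14; fwd→7 fwd↓2
— RS: 3×3; PE[2][1] trace:
  step 0 · PE2,1: acc=0; fwd→0 fwd↓0
  step 1 · PE2,1: acc=0; fwd→0 fwd↓0
  step 2 · PE2,1: acc=0; fwd→0 fwd↓0
  step 3 · PE2,1: acc=58; fwd→58 fwd↓1

dataflow = WS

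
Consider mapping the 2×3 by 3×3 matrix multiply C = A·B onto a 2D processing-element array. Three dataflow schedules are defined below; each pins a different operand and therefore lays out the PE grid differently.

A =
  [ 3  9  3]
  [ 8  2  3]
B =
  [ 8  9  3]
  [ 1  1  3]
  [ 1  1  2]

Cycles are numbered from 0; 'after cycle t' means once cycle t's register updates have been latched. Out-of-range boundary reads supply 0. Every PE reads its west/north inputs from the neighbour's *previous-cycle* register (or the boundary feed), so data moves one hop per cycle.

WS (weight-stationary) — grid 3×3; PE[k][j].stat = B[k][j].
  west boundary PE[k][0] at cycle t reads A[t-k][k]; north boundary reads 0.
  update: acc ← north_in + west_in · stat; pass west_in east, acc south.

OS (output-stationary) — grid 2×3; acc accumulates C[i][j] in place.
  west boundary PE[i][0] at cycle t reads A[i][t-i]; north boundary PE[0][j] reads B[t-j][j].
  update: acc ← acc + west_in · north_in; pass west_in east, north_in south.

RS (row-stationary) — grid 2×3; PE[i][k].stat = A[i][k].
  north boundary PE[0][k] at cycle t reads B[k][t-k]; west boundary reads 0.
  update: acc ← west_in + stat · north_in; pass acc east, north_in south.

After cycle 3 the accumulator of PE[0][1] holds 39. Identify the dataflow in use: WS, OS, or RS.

dataflow = OS

— WS: 3×3; PE[0][1] trace:
  [0] (0,1) acc=0 (h:0 v:0)
  [1] (0,1) acc=27 (h:3 v:27)
  [2] (0,1) acc=72 (h:8 v:72)
  [3] (0,1) acc=0 (h:0 v:0)
— OS: 2×3; PE[0][1] trace:
  [0] (0,1) acc=0 (h:0 v:0)
  [1] (0,1) acc=27 (h:3 v:9)
  [2] (0,1) acc=36 (h:9 v:1)
  [3] (0,1) acc=39 (h:3 v:1)
— RS: 2×3; PE[0][1] trace:
  [0] (0,1) acc=0 (h:0 v:0)
  [1] (0,1) acc=33 (h:33 v:1)
  [2] (0,1) acc=36 (h:36 v:1)
  [3] (0,1) acc=36 (h:36 v:3)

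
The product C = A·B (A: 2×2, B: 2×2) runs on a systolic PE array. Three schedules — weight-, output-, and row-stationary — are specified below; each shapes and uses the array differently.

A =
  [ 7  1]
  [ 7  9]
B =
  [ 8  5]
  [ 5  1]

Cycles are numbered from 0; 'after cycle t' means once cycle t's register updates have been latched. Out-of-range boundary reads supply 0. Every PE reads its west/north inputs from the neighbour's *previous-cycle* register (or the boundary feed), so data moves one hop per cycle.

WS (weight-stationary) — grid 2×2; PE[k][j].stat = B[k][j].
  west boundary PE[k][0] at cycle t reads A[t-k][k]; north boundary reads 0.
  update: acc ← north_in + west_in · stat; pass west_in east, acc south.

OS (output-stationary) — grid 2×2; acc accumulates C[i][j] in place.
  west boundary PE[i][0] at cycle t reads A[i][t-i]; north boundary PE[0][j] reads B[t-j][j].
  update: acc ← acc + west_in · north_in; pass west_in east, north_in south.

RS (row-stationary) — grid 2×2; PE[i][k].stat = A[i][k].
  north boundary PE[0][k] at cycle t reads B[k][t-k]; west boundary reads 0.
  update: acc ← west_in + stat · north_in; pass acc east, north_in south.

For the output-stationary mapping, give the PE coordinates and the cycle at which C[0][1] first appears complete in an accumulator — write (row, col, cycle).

OS — PE[0][1] is where C[0][1] collects:
  @0  [0,1]  acc 0  |  →0  ↓0
  @1  [0,1]  acc 35  |  →7  ↓5
  @2  [0,1]  acc 36  |  →1  ↓1

(row, col, cycle) = (0, 1, 2)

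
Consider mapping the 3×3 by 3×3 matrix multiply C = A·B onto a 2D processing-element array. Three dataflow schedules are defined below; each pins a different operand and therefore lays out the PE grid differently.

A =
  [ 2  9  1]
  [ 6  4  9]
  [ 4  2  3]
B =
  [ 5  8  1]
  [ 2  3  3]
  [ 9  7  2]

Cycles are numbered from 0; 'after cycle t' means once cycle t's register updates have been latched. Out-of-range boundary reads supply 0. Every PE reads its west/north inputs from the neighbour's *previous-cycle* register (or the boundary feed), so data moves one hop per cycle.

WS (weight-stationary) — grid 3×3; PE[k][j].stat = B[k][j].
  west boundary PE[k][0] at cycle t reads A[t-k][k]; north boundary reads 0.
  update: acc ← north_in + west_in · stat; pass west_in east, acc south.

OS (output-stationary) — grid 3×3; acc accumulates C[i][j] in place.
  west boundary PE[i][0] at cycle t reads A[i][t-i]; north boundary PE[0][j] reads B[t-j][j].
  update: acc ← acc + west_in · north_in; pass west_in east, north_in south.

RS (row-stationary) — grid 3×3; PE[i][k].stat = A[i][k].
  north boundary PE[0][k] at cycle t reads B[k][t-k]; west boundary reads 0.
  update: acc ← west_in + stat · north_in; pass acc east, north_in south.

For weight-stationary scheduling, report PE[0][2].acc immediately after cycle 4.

WS on a 3×3 grid — tracing PE[0][2] and its feeders:
  c0 r0c1: 0 / 0 / 0
  c0 r0c2: 0 / 0 / 0
  c1 r0c1: 16 / 2 / 16
  c1 r0c2: 0 / 0 / 0
  c2 r0c1: 48 / 6 / 48
  c2 r0c2: 2 / 2 / 2
  c3 r0c1: 32 / 4 / 32
  c3 r0c2: 6 / 6 / 6
  c4 r0c1: 0 / 0 / 0
  c4 r0c2: 4 / 4 / 4

PE[0][2].acc = 4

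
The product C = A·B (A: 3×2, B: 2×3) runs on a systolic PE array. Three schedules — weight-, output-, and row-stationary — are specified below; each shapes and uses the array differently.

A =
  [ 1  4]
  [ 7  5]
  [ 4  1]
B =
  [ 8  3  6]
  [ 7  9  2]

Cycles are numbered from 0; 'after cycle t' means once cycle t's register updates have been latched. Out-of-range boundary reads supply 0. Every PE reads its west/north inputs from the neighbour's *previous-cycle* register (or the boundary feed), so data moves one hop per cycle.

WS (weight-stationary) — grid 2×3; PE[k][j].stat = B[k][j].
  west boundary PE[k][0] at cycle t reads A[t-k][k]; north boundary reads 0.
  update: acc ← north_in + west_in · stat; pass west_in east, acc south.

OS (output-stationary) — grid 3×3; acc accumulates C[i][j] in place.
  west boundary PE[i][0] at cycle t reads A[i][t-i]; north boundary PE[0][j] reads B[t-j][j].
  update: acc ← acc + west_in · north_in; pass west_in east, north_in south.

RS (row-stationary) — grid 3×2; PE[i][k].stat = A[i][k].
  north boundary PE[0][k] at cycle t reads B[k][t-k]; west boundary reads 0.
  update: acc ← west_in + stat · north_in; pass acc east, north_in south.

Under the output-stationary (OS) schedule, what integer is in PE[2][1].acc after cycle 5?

PE[2][1].acc = 21

OS (3×3). Following PE[2][1] plus its west/north inputs:
  t=0 PE[1][1]: acc=0 h=0 v=0
  t=0 PE[2][0]: acc=0 h=0 v=0
  t=0 PE[2][1]: acc=0 h=0 v=0
  t=1 PE[1][1]: acc=0 h=0 v=0
  t=1 PE[2][0]: acc=0 h=0 v=0
  t=1 PE[2][1]: acc=0 h=0 v=0
  t=2 PE[1][1]: acc=21 h=7 v=3
  t=2 PE[2][0]: acc=32 h=4 v=8
  t=2 PE[2][1]: acc=0 h=0 v=0
  t=3 PE[1][1]: acc=66 h=5 v=9
  t=3 PE[2][0]: acc=39 h=1 v=7
  t=3 PE[2][1]: acc=12 h=4 v=3
  t=4 PE[1][1]: acc=66 h=0 v=0
  t=4 PE[2][0]: acc=39 h=0 v=0
  t=4 PE[2][1]: acc=21 h=1 v=9
  t=5 PE[1][1]: acc=66 h=0 v=0
  t=5 PE[2][0]: acc=39 h=0 v=0
  t=5 PE[2][1]: acc=21 h=0 v=0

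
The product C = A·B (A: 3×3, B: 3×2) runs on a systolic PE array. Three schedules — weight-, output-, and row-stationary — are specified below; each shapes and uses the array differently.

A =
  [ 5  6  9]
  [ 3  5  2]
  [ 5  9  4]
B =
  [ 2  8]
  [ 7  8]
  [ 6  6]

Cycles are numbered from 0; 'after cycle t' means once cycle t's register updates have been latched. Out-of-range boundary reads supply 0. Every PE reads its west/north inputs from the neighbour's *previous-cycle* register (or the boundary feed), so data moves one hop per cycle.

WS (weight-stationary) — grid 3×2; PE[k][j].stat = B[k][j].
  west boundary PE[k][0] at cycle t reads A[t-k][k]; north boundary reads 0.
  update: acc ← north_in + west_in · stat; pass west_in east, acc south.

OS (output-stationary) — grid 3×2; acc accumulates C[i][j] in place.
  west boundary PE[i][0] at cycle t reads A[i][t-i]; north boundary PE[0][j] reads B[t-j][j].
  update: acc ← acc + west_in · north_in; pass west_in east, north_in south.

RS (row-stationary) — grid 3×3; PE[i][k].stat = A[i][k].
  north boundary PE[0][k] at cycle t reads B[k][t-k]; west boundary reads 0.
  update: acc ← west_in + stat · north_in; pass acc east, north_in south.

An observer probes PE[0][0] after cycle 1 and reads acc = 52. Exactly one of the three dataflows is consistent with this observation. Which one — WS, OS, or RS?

— WS: 3×2; PE[0][0] trace:
  @0  [0,0]  acc 10  |  →5  ↓10
  @1  [0,0]  acc 6  |  →3  ↓6
— OS: 3×2; PE[0][0] trace:
  @0  [0,0]  acc 10  |  →5  ↓2
  @1  [0,0]  acc 52  |  →6  ↓7
— RS: 3×3; PE[0][0] trace:
  @0  [0,0]  acc 10  |  →10  ↓2
  @1  [0,0]  acc 40  |  →40  ↓8

dataflow = OS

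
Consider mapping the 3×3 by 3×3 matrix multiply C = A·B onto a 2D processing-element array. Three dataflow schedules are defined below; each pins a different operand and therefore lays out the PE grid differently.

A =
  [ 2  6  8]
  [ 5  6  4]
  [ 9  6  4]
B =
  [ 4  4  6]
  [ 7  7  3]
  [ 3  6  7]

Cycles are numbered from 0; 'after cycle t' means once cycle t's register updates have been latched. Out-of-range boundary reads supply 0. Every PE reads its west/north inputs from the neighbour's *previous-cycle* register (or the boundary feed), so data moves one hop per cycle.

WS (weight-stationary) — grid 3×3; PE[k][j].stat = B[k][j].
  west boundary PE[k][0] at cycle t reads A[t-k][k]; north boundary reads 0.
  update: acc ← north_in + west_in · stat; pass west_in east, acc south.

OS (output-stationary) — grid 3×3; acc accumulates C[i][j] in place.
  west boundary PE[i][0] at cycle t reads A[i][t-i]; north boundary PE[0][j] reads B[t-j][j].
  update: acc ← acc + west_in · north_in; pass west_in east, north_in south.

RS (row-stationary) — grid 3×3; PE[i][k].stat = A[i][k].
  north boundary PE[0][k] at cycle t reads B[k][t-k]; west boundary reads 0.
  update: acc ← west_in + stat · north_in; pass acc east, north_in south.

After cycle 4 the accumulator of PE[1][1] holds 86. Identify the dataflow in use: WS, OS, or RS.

Under WS (3×3), PE[1][1]:
  step 0 · PE1,1: acc=0; fwd→0 fwd↓0
  step 1 · PE1,1: acc=0; fwd→0 fwd↓0
  step 2 · PE1,1: acc=50; fwd→6 fwd↓50
  step 3 · PE1,1: acc=62; fwd→6 fwd↓62
  step 4 · PE1,1: acc=78; fwd→6 fwd↓78
Under OS (3×3), PE[1][1]:
  step 0 · PE1,1: acc=0; fwd→0 fwd↓0
  step 1 · PE1,1: acc=0; fwd→0 fwd↓0
  step 2 · PE1,1: acc=20; fwd→5 fwd↓4
  step 3 · PE1,1: acc=62; fwd→6 fwd↓7
  step 4 · PE1,1: acc=86; fwd→4 fwd↓6
Under RS (3×3), PE[1][1]:
  step 0 · PE1,1: acc=0; fwd→0 fwd↓0
  step 1 · PE1,1: acc=0; fwd→0 fwd↓0
  step 2 · PE1,1: acc=62; fwd→62 fwd↓7
  step 3 · PE1,1: acc=62; fwd→62 fwd↓7
  step 4 · PE1,1: acc=48; fwd→48 fwd↓3

dataflow = OS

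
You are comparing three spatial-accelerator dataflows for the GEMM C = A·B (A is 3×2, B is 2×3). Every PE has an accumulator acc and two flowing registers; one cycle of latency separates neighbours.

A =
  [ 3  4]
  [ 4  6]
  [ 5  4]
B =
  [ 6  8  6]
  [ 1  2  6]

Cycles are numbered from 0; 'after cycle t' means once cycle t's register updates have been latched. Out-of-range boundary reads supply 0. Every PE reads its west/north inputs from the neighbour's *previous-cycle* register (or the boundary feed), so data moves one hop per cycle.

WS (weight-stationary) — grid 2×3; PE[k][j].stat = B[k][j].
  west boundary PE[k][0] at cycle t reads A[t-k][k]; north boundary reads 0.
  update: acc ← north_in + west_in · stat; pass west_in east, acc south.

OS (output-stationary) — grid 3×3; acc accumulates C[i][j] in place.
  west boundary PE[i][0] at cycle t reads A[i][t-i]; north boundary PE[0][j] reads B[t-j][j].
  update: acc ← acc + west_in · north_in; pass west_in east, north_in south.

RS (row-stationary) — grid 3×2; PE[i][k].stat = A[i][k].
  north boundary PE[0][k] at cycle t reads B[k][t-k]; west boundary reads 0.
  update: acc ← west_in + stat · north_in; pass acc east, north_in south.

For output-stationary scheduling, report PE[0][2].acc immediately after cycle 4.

OS (3×3). Following PE[0][2] plus its west/north inputs:
  0: (0,1).acc=0  regs=<0,0>
  0: (0,2).acc=0  regs=<0,0>
  1: (0,1).acc=24  regs=<3,8>
  1: (0,2).acc=0  regs=<0,0>
  2: (0,1).acc=32  regs=<4,2>
  2: (0,2).acc=18  regs=<3,6>
  3: (0,1).acc=32  regs=<0,0>
  3: (0,2).acc=42  regs=<4,6>
  4: (0,1).acc=32  regs=<0,0>
  4: (0,2).acc=42  regs=<0,0>

PE[0][2].acc = 42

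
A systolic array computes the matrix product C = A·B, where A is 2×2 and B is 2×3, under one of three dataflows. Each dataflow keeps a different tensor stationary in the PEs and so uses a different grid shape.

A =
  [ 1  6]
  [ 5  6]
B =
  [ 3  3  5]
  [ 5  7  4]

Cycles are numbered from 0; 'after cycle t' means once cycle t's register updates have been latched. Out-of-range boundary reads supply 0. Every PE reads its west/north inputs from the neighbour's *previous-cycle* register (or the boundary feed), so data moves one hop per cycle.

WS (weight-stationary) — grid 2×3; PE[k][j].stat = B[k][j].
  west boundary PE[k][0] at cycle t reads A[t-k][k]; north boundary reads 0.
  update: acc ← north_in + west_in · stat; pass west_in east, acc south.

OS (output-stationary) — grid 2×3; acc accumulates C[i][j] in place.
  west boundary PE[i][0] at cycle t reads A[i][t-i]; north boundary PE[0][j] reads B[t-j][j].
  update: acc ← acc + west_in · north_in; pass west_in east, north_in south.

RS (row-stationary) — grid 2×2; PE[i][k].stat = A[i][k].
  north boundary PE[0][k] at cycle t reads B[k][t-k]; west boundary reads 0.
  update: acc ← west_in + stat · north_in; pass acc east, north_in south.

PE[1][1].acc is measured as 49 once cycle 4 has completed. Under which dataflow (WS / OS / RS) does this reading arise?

WS [2×3] PE[1][1] across cycles:
  @0  [1,1]  acc 0  |  →0  ↓0
  @1  [1,1]  acc 0  |  →0  ↓0
  @2  [1,1]  acc 45  |  →6  ↓45
  @3  [1,1]  acc 57  |  →6  ↓57
  @4  [1,1]  acc 0  |  →0  ↓0
OS [2×3] PE[1][1] across cycles:
  @0  [1,1]  acc 0  |  →0  ↓0
  @1  [1,1]  acc 0  |  →0  ↓0
  @2  [1,1]  acc 15  |  →5  ↓3
  @3  [1,1]  acc 57  |  →6  ↓7
  @4  [1,1]  acc 57  |  →0  ↓0
RS [2×2] PE[1][1] across cycles:
  @0  [1,1]  acc 0  |  →0  ↓0
  @1  [1,1]  acc 0  |  →0  ↓0
  @2  [1,1]  acc 45  |  →45  ↓5
  @3  [1,1]  acc 57  |  →57  ↓7
  @4  [1,1]  acc 49  |  →49  ↓4

dataflow = RS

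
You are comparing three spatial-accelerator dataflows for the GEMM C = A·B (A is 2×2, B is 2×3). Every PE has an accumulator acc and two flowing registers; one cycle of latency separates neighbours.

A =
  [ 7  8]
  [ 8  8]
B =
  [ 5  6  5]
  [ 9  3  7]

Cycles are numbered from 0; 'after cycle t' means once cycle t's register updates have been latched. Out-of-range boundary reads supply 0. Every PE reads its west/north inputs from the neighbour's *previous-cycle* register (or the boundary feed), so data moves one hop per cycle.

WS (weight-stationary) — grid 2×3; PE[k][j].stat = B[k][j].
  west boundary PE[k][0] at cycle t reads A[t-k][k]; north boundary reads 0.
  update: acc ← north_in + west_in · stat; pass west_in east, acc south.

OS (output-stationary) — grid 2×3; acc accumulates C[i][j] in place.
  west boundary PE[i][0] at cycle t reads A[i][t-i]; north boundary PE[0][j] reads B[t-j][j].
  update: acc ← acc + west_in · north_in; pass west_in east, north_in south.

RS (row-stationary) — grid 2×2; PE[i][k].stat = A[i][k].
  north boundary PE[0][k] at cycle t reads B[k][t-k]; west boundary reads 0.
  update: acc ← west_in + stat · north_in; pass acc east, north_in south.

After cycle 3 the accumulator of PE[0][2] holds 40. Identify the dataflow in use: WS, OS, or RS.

WS (2×3 grid), PE[0][2]:
  0: (0,2).acc=0  regs=<0,0>
  1: (0,2).acc=0  regs=<0,0>
  2: (0,2).acc=35  regs=<7,35>
  3: (0,2).acc=40  regs=<8,40>
OS (2×3 grid), PE[0][2]:
  0: (0,2).acc=0  regs=<0,0>
  1: (0,2).acc=0  regs=<0,0>
  2: (0,2).acc=35  regs=<7,5>
  3: (0,2).acc=91  regs=<8,7>
RS: PE[0][2] is outside its 2×2 grid.

dataflow = WS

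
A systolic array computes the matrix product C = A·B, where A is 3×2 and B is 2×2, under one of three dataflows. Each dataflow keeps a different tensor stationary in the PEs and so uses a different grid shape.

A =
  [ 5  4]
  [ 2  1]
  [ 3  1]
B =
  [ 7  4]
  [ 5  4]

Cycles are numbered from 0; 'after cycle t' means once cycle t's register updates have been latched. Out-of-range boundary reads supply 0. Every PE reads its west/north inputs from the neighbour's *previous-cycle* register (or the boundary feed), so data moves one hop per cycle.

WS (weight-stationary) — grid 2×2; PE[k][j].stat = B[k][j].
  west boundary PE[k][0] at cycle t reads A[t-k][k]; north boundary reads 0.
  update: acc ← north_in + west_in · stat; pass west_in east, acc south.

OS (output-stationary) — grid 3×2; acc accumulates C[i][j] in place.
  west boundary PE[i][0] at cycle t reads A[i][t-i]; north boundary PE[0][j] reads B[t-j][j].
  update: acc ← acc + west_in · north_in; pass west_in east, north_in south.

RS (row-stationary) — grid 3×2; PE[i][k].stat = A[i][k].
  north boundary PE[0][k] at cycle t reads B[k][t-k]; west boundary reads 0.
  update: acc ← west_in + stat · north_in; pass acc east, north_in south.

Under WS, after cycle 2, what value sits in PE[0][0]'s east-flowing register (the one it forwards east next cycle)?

WS on a 2×2 grid — tracing PE[0][0] and its feeders:
  after 0 — PE[0][0] acc=35, pass-E 5, pass-S 35
  after 1 — PE[0][0] acc=14, pass-E 2, pass-S 14
  after 2 — PE[0][0] acc=21, pass-E 3, pass-S 21

register = 3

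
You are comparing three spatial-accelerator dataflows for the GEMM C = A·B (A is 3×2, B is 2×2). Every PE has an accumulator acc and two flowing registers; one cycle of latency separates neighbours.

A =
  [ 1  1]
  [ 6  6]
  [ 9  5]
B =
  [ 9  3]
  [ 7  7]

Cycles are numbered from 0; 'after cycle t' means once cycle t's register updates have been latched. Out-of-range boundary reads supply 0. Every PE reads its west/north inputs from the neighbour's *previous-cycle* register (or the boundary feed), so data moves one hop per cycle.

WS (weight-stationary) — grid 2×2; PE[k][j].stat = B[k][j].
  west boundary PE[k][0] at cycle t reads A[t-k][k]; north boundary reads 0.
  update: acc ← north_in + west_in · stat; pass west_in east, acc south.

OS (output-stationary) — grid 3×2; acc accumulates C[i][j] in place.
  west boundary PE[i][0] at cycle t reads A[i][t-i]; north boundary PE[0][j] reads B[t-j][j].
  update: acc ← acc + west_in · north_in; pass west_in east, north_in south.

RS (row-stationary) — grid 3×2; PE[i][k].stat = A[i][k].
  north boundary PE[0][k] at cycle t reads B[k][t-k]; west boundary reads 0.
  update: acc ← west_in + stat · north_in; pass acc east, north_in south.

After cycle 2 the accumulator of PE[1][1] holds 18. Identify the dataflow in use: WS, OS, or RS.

dataflow = OS

WS (2×2 grid), PE[1][1]:
  after 0 — PE[1][1] acc=0, pass-E 0, pass-S 0
  after 1 — PE[1][1] acc=0, pass-E 0, pass-S 0
  after 2 — PE[1][1] acc=10, pass-E 1, pass-S 10
OS (3×2 grid), PE[1][1]:
  after 0 — PE[1][1] acc=0, pass-E 0, pass-S 0
  after 1 — PE[1][1] acc=0, pass-E 0, pass-S 0
  after 2 — PE[1][1] acc=18, pass-E 6, pass-S 3
RS (3×2 grid), PE[1][1]:
  after 0 — PE[1][1] acc=0, pass-E 0, pass-S 0
  after 1 — PE[1][1] acc=0, pass-E 0, pass-S 0
  after 2 — PE[1][1] acc=96, pass-E 96, pass-S 7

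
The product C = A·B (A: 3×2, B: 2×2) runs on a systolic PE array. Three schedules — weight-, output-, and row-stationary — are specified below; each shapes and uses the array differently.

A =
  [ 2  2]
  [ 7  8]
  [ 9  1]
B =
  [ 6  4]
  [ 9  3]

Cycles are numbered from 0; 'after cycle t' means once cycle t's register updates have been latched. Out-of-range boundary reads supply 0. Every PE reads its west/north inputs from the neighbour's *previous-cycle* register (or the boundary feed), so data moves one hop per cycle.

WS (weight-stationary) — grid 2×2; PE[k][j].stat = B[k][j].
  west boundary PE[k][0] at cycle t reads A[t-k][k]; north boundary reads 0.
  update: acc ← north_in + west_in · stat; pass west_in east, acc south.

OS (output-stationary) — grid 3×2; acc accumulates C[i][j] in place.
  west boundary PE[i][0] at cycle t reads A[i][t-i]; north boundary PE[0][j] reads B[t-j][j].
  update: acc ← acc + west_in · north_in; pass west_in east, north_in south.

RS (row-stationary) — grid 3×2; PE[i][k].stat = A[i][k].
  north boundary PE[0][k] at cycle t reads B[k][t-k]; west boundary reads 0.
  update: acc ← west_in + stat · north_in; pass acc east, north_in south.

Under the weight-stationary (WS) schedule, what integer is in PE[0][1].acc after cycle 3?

PE[0][1].acc = 36

Tracing WS — 2×2 array, target PE[0][1]:
  @0  [0,0]  acc 12  |  →2  ↓12
  @0  [0,1]  acc 0  |  →0  ↓0
  @1  [0,0]  acc 42  |  →7  ↓42
  @1  [0,1]  acc 8  |  →2  ↓8
  @2  [0,0]  acc 54  |  →9  ↓54
  @2  [0,1]  acc 28  |  →7  ↓28
  @3  [0,0]  acc 0  |  →0  ↓0
  @3  [0,1]  acc 36  |  →9  ↓36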